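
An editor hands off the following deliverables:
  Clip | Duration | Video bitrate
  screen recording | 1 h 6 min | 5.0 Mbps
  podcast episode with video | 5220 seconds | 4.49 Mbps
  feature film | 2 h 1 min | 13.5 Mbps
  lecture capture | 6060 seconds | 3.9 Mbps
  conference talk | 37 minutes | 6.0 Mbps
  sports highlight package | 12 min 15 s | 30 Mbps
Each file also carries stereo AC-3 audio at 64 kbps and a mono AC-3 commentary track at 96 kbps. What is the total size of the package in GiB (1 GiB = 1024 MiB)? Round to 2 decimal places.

Audio total: 64 + 96 = 160 kbps = 0.160 Mbps.
screen recording: 5.160 Mbps × 3960 s = 20433.6 Mb
podcast episode with video: 4.650 Mbps × 5220 s = 24273.0 Mb
feature film: 13.660 Mbps × 7260 s = 99171.6 Mb
lecture capture: 4.060 Mbps × 6060 s = 24603.6 Mb
conference talk: 6.160 Mbps × 2220 s = 13675.2 Mb
sports highlight package: 30.160 Mbps × 735 s = 22167.6 Mb
Total: 204324.6 Mb = 25540.6 MB.
= 23.79 GiB.

23.79 GiB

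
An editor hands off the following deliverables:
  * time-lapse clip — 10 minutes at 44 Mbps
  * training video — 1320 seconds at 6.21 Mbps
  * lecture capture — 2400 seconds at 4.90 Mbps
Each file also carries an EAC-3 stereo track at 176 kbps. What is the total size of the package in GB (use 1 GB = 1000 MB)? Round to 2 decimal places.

Audio: 176 kbps = 0.176 Mbps.
time-lapse clip: 44.176 Mbps × 600 s = 26505.6 Mb
training video: 6.386 Mbps × 1320 s = 8429.5 Mb
lecture capture: 5.076 Mbps × 2400 s = 12182.4 Mb
Total: 47117.5 Mb = 5889.7 MB.
= 5.890 GB.

5.89 GB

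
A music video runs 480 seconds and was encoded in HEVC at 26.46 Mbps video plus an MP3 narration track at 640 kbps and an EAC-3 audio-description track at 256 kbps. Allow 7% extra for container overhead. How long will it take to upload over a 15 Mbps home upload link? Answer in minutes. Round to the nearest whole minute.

16 minutes

Audio total: 640 + 256 = 896 kbps = 0.896 Mbps.
Total bitrate: 27.356 Mbps.
File: 27.356 Mbps × 480 s = 13130.9 Mb.
With 7% container overhead: ×1.07. → 14050.0 Mb.
At 15 Mbps: 14050.0 / 15 = 936.7 s ≈ 15.6 minutes.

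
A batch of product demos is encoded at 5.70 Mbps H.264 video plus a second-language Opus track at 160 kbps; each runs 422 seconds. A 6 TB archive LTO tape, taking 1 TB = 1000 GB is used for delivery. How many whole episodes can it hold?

19410

Audio: 160 kbps = 0.160 Mbps.
Total bitrate: 5.860 Mbps.
Per item: 5.860 Mbps × 422 s = 2,473 Mb = 309.1 MB.
Capacity: 6 TB = 48,000,000 Mb; 19410.25 items → 19410 complete.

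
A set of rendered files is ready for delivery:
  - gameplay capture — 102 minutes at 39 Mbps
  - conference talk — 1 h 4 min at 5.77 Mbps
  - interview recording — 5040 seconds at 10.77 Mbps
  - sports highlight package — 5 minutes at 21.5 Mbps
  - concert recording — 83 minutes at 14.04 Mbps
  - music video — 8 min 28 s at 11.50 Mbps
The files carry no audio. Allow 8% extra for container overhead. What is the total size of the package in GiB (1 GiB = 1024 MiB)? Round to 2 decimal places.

49.96 GiB

gameplay capture: 39.000 Mbps × 6120 s × 1.08 = 257774.4 Mb
conference talk: 5.770 Mbps × 3840 s × 1.08 = 23929.3 Mb
interview recording: 10.770 Mbps × 5040 s × 1.08 = 58623.3 Mb
sports highlight package: 21.500 Mbps × 300 s × 1.08 = 6966.0 Mb
concert recording: 14.040 Mbps × 4980 s × 1.08 = 75512.7 Mb
music video: 11.500 Mbps × 508 s × 1.08 = 6309.4 Mb
Total: 429115.1 Mb = 53639.4 MB.
= 49.96 GiB.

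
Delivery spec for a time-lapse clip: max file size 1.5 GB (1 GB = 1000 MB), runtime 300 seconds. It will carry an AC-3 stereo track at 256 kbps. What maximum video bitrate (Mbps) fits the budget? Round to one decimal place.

Budget: 1.5 GB = 12000.0 Mb.
Total bitrate budget: 12000.0 Mb / 300 s = 40.000 Mbps.
Audio: 256 kbps = 0.256 Mbps.
Video: 40.000 − 0.256 = 39.744 Mbps.

39.7 Mbps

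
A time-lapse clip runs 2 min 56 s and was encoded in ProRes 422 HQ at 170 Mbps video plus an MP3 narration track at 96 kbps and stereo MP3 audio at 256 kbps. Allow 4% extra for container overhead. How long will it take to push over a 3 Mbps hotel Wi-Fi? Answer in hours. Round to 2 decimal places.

2 min 56 s = 176 s
Audio total: 96 + 256 = 352 kbps = 0.352 Mbps.
Total bitrate: 170.352 Mbps.
File: 170.352 Mbps × 176 s = 29982.0 Mb.
With 4% container overhead: ×1.04. → 31181.2 Mb.
At 3 Mbps: 31181.2 / 3 = 10393.7 s ≈ 2.89 hours.

2.89 hours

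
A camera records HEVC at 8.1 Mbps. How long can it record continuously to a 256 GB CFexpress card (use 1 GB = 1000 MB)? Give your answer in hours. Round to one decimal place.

Capacity: 256 GB = 2,048,000 Mb.
Recording time: 2,048,000 / 8.100 = 252,840 s ≈ 70.2 hours.

70.2 hours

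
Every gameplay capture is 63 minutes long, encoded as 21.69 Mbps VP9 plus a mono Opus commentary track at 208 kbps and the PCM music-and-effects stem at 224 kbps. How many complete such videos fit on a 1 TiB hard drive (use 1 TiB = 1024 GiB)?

105

63 min = 3780 s
Audio total: 208 + 224 = 432 kbps = 0.432 Mbps.
Total bitrate: 22.122 Mbps.
Per item: 22.122 Mbps × 3780 s = 83,621 Mb = 10,453 MB.
Capacity: 1 TiB = 8,796,093 Mb; 105.19 items → 105 complete.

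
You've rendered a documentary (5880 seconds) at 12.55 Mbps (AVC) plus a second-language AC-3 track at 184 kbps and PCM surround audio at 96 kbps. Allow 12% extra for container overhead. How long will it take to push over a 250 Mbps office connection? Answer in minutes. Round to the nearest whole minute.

6 minutes

Audio total: 184 + 96 = 280 kbps = 0.280 Mbps.
Total bitrate: 12.830 Mbps.
File: 12.830 Mbps × 5880 s = 75440.4 Mb.
With 12% container overhead: ×1.12. → 84493.2 Mb.
At 250 Mbps: 84493.2 / 250 = 338.0 s ≈ 5.63 minutes.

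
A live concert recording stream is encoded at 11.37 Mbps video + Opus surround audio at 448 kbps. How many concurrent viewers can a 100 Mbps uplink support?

Audio: 448 kbps = 0.448 Mbps.
Per-viewer media rate: 11.818 Mbps.
100 Mbps = 100.0 Mbps; 100.0 / 11.818 = 8.46 → 8 viewers.

8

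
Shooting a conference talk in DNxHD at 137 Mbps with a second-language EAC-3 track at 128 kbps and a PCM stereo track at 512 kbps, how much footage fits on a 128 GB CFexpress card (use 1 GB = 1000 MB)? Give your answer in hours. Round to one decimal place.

Audio total: 128 + 512 = 640 kbps = 0.640 Mbps.
Total bitrate: 137 + 0.640 = 137.640 Mbps.
Capacity: 128 GB = 1,024,000 Mb.
Recording time: 1,024,000 / 137.640 = 7,440 s ≈ 2.07 hours.

2.1 hours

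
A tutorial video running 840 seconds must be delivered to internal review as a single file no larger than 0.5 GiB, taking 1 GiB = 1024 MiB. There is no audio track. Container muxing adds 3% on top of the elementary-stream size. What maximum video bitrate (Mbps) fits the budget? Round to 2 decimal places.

Budget: 0.5 GiB = 4295.0 Mb.
Stream payload after overhead: 4295.0 / 1.03 = 4169.9 Mb.
Total bitrate budget: 4169.9 Mb / 840 s = 4.964 Mbps.

4.96 Mbps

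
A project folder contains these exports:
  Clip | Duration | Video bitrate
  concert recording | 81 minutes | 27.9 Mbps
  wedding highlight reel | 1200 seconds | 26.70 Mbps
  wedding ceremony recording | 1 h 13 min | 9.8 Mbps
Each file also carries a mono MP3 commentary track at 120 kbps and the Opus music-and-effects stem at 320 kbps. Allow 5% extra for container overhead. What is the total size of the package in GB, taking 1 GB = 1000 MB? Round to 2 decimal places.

Audio total: 120 + 320 = 440 kbps = 0.440 Mbps.
concert recording: 28.340 Mbps × 4860 s × 1.05 = 144619.0 Mb
wedding highlight reel: 27.140 Mbps × 1200 s × 1.05 = 34196.4 Mb
wedding ceremony recording: 10.240 Mbps × 4380 s × 1.05 = 47093.8 Mb
Total: 225909.2 Mb = 28238.6 MB.
= 28.24 GB.

28.24 GB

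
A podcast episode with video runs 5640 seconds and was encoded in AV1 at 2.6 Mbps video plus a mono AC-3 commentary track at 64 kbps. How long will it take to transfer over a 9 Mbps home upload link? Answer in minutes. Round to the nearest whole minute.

28 minutes

Audio: 64 kbps = 0.064 Mbps.
Total bitrate: 2.664 Mbps.
File: 2.664 Mbps × 5640 s = 15025.0 Mb.
At 9 Mbps: 15025.0 / 9 = 1669.4 s ≈ 27.8 minutes.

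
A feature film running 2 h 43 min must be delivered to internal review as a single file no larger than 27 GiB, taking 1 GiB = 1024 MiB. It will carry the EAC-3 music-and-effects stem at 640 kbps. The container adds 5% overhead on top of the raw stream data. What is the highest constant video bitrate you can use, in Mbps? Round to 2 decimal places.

21.95 Mbps

Budget: 27 GiB = 231928.2 Mb.
Stream payload after overhead: 231928.2 / 1.05 = 220884.0 Mb.
2 h 43 min = 163 min = 9780 s
Total bitrate budget: 220884.0 Mb / 9780 s = 22.585 Mbps.
Audio: 640 kbps = 0.640 Mbps.
Video: 22.585 − 0.640 = 21.945 Mbps.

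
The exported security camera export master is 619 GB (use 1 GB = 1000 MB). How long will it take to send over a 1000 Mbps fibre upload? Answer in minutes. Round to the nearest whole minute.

83 minutes

File: 619 GB = 4952000.0 Mb.
At 1000 Mbps: 4952000.0 / 1000 = 4952.0 s ≈ 82.5 minutes.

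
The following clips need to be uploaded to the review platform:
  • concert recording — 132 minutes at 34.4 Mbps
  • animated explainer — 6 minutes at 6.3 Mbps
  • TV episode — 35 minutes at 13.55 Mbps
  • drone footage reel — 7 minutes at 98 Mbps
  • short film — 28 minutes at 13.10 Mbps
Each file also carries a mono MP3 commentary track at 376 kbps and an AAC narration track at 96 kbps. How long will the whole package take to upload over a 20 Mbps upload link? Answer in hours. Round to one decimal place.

Audio total: 376 + 96 = 472 kbps = 0.472 Mbps.
concert recording: 34.872 Mbps × 7920 s = 276186.2 Mb
animated explainer: 6.772 Mbps × 360 s = 2437.9 Mb
TV episode: 14.022 Mbps × 2100 s = 29446.2 Mb
drone footage reel: 98.472 Mbps × 420 s = 41358.2 Mb
short film: 13.572 Mbps × 1680 s = 22801.0 Mb
Total: 372229.6 Mb = 46528.7 MB.
At 20 Mbps: 372229.6 / 20 = 18611 s ≈ 5.17 hours.

5.2 hours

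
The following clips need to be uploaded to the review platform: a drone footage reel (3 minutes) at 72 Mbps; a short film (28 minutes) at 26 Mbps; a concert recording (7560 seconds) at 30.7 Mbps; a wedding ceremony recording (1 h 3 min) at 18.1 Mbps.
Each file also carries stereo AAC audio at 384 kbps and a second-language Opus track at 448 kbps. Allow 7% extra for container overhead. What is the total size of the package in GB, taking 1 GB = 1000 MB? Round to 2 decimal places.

Audio total: 384 + 448 = 832 kbps = 0.832 Mbps.
drone footage reel: 72.832 Mbps × 180 s × 1.07 = 14027.4 Mb
short film: 26.832 Mbps × 1680 s × 1.07 = 48233.2 Mb
concert recording: 31.532 Mbps × 7560 s × 1.07 = 255068.7 Mb
wedding ceremony recording: 18.932 Mbps × 3780 s × 1.07 = 76572.4 Mb
Total: 393901.7 Mb = 49237.7 MB.
= 49.24 GB.

49.24 GB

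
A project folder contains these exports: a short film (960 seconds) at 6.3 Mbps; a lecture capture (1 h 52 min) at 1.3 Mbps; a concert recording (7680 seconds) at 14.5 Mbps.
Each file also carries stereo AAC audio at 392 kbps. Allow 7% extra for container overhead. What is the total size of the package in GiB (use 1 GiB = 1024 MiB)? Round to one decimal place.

16.5 GiB

Audio: 392 kbps = 0.392 Mbps.
short film: 6.692 Mbps × 960 s × 1.07 = 6874.0 Mb
lecture capture: 1.692 Mbps × 6720 s × 1.07 = 12166.2 Mb
concert recording: 14.892 Mbps × 7680 s × 1.07 = 122376.5 Mb
Total: 141416.7 Mb = 17677.1 MB.
= 16.46 GiB.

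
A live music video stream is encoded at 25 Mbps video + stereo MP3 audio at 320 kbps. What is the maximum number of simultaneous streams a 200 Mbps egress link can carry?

Audio: 320 kbps = 0.320 Mbps.
Per-viewer media rate: 25.320 Mbps.
200 Mbps = 200.0 Mbps; 200.0 / 25.320 = 7.90 → 7 viewers.

7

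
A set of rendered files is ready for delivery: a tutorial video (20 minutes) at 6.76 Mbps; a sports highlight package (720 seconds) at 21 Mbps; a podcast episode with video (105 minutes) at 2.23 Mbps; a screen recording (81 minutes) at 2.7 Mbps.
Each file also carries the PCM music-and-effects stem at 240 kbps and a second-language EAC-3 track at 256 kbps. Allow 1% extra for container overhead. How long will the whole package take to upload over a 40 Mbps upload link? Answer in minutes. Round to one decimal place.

Audio total: 240 + 256 = 496 kbps = 0.496 Mbps.
tutorial video: 7.256 Mbps × 1200 s × 1.01 = 8794.3 Mb
sports highlight package: 21.496 Mbps × 720 s × 1.01 = 15631.9 Mb
podcast episode with video: 2.726 Mbps × 6300 s × 1.01 = 17345.5 Mb
screen recording: 3.196 Mbps × 4860 s × 1.01 = 15687.9 Mb
Total: 57459.6 Mb = 7182.4 MB.
At 40 Mbps: 57459.6 / 40 = 1436 s ≈ 23.9 minutes.

23.9 minutes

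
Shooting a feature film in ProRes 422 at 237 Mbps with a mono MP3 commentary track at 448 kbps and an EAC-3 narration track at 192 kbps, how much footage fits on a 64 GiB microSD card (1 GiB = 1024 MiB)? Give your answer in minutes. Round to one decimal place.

38.6 minutes

Audio total: 448 + 192 = 640 kbps = 0.640 Mbps.
Total bitrate: 237 + 0.640 = 237.640 Mbps.
Capacity: 64 GiB = 549,756 Mb.
Recording time: 549,756 / 237.640 = 2,313 s ≈ 38.6 minutes.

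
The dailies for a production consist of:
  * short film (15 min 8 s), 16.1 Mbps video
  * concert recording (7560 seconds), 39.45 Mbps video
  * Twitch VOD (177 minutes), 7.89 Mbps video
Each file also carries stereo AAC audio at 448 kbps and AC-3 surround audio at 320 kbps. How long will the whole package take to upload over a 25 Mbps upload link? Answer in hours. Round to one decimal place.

4.6 hours

Audio total: 448 + 320 = 768 kbps = 0.768 Mbps.
short film: 16.868 Mbps × 908 s = 15316.1 Mb
concert recording: 40.218 Mbps × 7560 s = 304048.1 Mb
Twitch VOD: 8.658 Mbps × 10620 s = 91948.0 Mb
Total: 411312.2 Mb = 51414.0 MB.
At 25 Mbps: 411312.2 / 25 = 16452 s ≈ 4.57 hours.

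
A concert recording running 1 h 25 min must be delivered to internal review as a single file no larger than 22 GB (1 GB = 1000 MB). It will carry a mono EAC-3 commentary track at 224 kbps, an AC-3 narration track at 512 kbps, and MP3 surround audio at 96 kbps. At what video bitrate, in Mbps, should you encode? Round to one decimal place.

33.7 Mbps

Budget: 22 GB = 176000.0 Mb.
1 h 25 min = 85 min = 5100 s
Total bitrate budget: 176000.0 Mb / 5100 s = 34.510 Mbps.
Audio total: 224 + 512 + 96 = 832 kbps = 0.832 Mbps.
Video: 34.510 − 0.832 = 33.678 Mbps.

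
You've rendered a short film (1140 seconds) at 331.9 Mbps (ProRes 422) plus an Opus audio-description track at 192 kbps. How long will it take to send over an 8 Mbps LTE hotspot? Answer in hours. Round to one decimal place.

13.1 hours

Audio: 192 kbps = 0.192 Mbps.
Total bitrate: 332.092 Mbps.
File: 332.092 Mbps × 1140 s = 378584.9 Mb.
At 8 Mbps: 378584.9 / 8 = 47323.1 s ≈ 13.1 hours.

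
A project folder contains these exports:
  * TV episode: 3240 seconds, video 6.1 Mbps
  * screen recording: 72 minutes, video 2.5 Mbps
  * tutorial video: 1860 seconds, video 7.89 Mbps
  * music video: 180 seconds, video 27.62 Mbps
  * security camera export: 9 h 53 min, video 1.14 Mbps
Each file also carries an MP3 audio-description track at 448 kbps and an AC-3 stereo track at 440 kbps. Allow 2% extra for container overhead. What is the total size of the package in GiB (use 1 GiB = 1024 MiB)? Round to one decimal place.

Audio total: 448 + 440 = 888 kbps = 0.888 Mbps.
TV episode: 6.988 Mbps × 3240 s × 1.02 = 23093.9 Mb
screen recording: 3.388 Mbps × 4320 s × 1.02 = 14928.9 Mb
tutorial video: 8.778 Mbps × 1860 s × 1.02 = 16653.6 Mb
music video: 28.508 Mbps × 180 s × 1.02 = 5234.1 Mb
security camera export: 2.028 Mbps × 35580 s × 1.02 = 73599.4 Mb
Total: 133509.9 Mb = 16688.7 MB.
= 15.54 GiB.

15.5 GiB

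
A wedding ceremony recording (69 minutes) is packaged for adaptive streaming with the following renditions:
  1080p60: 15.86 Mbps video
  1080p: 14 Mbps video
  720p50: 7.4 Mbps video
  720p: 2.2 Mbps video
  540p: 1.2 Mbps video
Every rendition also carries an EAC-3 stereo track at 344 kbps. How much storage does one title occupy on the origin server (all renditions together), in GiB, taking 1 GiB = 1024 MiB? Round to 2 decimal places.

20.43 GiB

69 min = 4140 s
Audio: 344 kbps = 0.344 Mbps.
Sum of rendition bitrates: (15.86+0.344) + (14+0.344) + (7.4+0.344) + (2.2+0.344) + (1.2+0.344) = 42.380 Mbps.
× 4140 s = 175,453 Mb = 21,932 MB = 20.43 GiB.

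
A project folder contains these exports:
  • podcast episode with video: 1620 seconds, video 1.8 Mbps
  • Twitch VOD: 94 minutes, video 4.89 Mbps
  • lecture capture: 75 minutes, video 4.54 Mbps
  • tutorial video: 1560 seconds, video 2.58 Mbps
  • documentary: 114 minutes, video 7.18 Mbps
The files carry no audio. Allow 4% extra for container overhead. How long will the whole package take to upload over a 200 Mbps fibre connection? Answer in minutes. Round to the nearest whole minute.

9 minutes

podcast episode with video: 1.800 Mbps × 1620 s × 1.04 = 3032.6 Mb
Twitch VOD: 4.890 Mbps × 5640 s × 1.04 = 28682.8 Mb
lecture capture: 4.540 Mbps × 4500 s × 1.04 = 21247.2 Mb
tutorial video: 2.580 Mbps × 1560 s × 1.04 = 4185.8 Mb
documentary: 7.180 Mbps × 6840 s × 1.04 = 51075.6 Mb
Total: 108224.1 Mb = 13528.0 MB.
At 200 Mbps: 108224.1 / 200 = 541 s ≈ 9.02 minutes.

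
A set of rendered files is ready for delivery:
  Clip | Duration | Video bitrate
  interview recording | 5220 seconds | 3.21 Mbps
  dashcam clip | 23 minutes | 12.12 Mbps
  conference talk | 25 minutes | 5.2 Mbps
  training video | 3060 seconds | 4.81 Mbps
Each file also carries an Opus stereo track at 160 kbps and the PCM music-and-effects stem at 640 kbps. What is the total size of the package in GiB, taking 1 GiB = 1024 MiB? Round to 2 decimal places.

Audio total: 160 + 640 = 800 kbps = 0.800 Mbps.
interview recording: 4.010 Mbps × 5220 s = 20932.2 Mb
dashcam clip: 12.920 Mbps × 1380 s = 17829.6 Mb
conference talk: 6.000 Mbps × 1500 s = 9000.0 Mb
training video: 5.610 Mbps × 3060 s = 17166.6 Mb
Total: 64928.4 Mb = 8116.1 MB.
= 7.559 GiB.

7.56 GiB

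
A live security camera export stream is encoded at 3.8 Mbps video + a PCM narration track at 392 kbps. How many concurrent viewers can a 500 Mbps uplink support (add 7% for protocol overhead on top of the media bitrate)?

Audio: 392 kbps = 0.392 Mbps.
Per-viewer media rate: 4.192 Mbps.
On the wire with 7% overhead: 4.485 Mbps.
500 Mbps = 500.0 Mbps; 500.0 / 4.485 = 111.47 → 111 viewers.

111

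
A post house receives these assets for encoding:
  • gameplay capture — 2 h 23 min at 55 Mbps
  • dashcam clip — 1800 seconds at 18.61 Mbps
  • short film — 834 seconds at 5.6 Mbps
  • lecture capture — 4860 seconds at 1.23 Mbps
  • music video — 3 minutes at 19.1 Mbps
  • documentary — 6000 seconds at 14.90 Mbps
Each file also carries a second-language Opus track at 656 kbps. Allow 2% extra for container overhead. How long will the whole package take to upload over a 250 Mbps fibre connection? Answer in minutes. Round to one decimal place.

42.4 minutes

Audio: 656 kbps = 0.656 Mbps.
gameplay capture: 55.656 Mbps × 8580 s × 1.02 = 487079.0 Mb
dashcam clip: 19.266 Mbps × 1800 s × 1.02 = 35372.4 Mb
short film: 6.256 Mbps × 834 s × 1.02 = 5321.9 Mb
lecture capture: 1.886 Mbps × 4860 s × 1.02 = 9349.3 Mb
music video: 19.756 Mbps × 180 s × 1.02 = 3627.2 Mb
documentary: 15.556 Mbps × 6000 s × 1.02 = 95202.7 Mb
Total: 635952.5 Mb = 79494.1 MB.
At 250 Mbps: 635952.5 / 250 = 2544 s ≈ 42.4 minutes.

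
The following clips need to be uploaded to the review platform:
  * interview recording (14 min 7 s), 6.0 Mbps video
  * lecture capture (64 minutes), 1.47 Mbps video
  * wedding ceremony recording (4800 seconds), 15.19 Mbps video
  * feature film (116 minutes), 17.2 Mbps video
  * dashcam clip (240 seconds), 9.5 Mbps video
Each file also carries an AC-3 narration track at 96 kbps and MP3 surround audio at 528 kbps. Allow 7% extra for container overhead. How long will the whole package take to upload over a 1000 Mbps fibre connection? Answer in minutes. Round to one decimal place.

3.9 minutes

Audio total: 96 + 528 = 624 kbps = 0.624 Mbps.
interview recording: 6.624 Mbps × 847 s × 1.07 = 6003.3 Mb
lecture capture: 2.094 Mbps × 3840 s × 1.07 = 8603.8 Mb
wedding ceremony recording: 15.814 Mbps × 4800 s × 1.07 = 81220.7 Mb
feature film: 17.824 Mbps × 6960 s × 1.07 = 132738.9 Mb
dashcam clip: 10.124 Mbps × 240 s × 1.07 = 2599.8 Mb
Total: 231166.5 Mb = 28895.8 MB.
At 1000 Mbps: 231166.5 / 1000 = 231 s ≈ 3.85 minutes.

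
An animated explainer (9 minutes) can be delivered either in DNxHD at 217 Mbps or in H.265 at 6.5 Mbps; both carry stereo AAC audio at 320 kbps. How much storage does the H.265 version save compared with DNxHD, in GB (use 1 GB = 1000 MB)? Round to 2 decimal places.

9 min = 540 s
Audio: 320 kbps = 0.320 Mbps.
DNxHD: 217.320 Mbps × 540 s = 117352.8 Mb = 14.669 GB.
H.265: 6.820 Mbps × 540 s = 3682.8 Mb = 0.460 GB.
Saving: 14.669 − 0.460 = 14.209 GB.

14.21 GB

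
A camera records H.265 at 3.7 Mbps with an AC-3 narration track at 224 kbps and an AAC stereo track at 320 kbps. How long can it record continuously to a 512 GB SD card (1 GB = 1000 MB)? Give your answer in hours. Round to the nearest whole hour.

268 hours

Audio total: 224 + 320 = 544 kbps = 0.544 Mbps.
Total bitrate: 3.7 + 0.544 = 4.244 Mbps.
Capacity: 512 GB = 4,096,000 Mb.
Recording time: 4,096,000 / 4.244 = 965,127 s ≈ 268 hours.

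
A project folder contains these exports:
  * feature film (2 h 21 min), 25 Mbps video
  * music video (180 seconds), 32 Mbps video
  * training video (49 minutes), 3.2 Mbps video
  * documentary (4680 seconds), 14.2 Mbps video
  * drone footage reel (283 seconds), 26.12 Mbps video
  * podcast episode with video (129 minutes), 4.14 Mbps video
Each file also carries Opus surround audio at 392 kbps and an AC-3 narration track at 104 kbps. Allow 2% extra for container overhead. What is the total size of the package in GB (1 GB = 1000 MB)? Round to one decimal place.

Audio total: 392 + 104 = 496 kbps = 0.496 Mbps.
feature film: 25.496 Mbps × 8460 s × 1.02 = 220010.1 Mb
music video: 32.496 Mbps × 180 s × 1.02 = 5966.3 Mb
training video: 3.696 Mbps × 2940 s × 1.02 = 11083.6 Mb
documentary: 14.696 Mbps × 4680 s × 1.02 = 70152.8 Mb
drone footage reel: 26.616 Mbps × 283 s × 1.02 = 7683.0 Mb
podcast episode with video: 4.636 Mbps × 7740 s × 1.02 = 36600.3 Mb
Total: 351496.0 Mb = 43937.0 MB.
= 43.94 GB.

43.9 GB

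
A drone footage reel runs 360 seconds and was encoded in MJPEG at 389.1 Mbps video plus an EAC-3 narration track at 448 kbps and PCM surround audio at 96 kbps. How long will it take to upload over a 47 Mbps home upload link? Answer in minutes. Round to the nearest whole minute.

50 minutes

Audio total: 448 + 96 = 544 kbps = 0.544 Mbps.
Total bitrate: 389.644 Mbps.
File: 389.644 Mbps × 360 s = 140271.8 Mb.
At 47 Mbps: 140271.8 / 47 = 2984.5 s ≈ 49.7 minutes.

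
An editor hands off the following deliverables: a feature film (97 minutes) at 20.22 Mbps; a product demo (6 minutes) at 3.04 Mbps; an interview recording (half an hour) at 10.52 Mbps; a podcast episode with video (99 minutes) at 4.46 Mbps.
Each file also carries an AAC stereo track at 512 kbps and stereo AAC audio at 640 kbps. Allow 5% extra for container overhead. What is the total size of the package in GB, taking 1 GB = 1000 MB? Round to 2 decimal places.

Audio total: 512 + 640 = 1152 kbps = 1.152 Mbps.
feature film: 21.372 Mbps × 5820 s × 1.05 = 130604.3 Mb
product demo: 4.192 Mbps × 360 s × 1.05 = 1584.6 Mb
interview recording: 11.672 Mbps × 1800 s × 1.05 = 22060.1 Mb
podcast episode with video: 5.612 Mbps × 5940 s × 1.05 = 35002.0 Mb
Total: 189251.0 Mb = 23656.4 MB.
= 23.66 GB.

23.66 GB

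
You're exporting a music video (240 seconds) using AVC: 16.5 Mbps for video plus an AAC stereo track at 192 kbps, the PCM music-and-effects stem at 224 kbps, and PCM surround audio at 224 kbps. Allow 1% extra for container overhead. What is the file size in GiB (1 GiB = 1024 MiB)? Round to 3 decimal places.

Audio total: 192 + 224 + 224 = 640 kbps = 0.640 Mbps.
Total bitrate: 16.5 + 0.640 = 17.140 Mbps.
Stream data: 17.140 Mbps × 240 s = 4113.6 Mb.
With 1% container overhead: ×1.01.
4,155 Mb = 519,342,000 bytes ÷ 1,073,741,824 = 0.4837 GiB.

0.484 GiB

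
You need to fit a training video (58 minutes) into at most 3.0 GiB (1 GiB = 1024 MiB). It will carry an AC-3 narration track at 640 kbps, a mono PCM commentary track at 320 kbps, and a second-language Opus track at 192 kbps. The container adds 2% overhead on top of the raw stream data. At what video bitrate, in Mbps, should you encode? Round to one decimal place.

6.1 Mbps

Budget: 3.0 GiB = 25769.8 Mb.
Stream payload after overhead: 25769.8 / 1.02 = 25264.5 Mb.
58 min = 3480 s
Total bitrate budget: 25264.5 Mb / 3480 s = 7.260 Mbps.
Audio total: 640 + 320 + 192 = 1152 kbps = 1.152 Mbps.
Video: 7.260 − 1.152 = 6.108 Mbps.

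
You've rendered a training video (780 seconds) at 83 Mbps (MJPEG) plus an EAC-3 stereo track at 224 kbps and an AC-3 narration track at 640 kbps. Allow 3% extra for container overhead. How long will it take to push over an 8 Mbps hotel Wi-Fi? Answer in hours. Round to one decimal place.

Audio total: 224 + 640 = 864 kbps = 0.864 Mbps.
Total bitrate: 83.864 Mbps.
File: 83.864 Mbps × 780 s = 65413.9 Mb.
With 3% container overhead: ×1.03. → 67376.3 Mb.
At 8 Mbps: 67376.3 / 8 = 8422.0 s ≈ 2.34 hours.

2.3 hours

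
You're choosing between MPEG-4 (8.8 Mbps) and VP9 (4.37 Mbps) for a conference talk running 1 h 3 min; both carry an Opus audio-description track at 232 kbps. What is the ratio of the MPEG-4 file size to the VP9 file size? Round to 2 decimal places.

1 h 3 min = 63 min = 3780 s
Audio: 232 kbps = 0.232 Mbps.
MPEG-4: 9.032 Mbps × 3780 s = 34141.0 Mb = 4.268 GB.
VP9: 4.602 Mbps × 3780 s = 17395.6 Mb = 2.174 GB.
Ratio: 4.268 / 2.174 = 1.963.

1.96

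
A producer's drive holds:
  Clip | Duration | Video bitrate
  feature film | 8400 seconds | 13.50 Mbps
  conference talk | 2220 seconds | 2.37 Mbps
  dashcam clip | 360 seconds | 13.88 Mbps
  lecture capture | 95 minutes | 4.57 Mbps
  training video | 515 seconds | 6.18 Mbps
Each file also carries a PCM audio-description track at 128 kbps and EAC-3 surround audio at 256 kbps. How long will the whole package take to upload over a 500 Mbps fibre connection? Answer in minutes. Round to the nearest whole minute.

5 minutes

Audio total: 128 + 256 = 384 kbps = 0.384 Mbps.
feature film: 13.884 Mbps × 8400 s = 116625.6 Mb
conference talk: 2.754 Mbps × 2220 s = 6113.9 Mb
dashcam clip: 14.264 Mbps × 360 s = 5135.0 Mb
lecture capture: 4.954 Mbps × 5700 s = 28237.8 Mb
training video: 6.564 Mbps × 515 s = 3380.5 Mb
Total: 159492.8 Mb = 19936.6 MB.
At 500 Mbps: 159492.8 / 500 = 319 s ≈ 5.32 minutes.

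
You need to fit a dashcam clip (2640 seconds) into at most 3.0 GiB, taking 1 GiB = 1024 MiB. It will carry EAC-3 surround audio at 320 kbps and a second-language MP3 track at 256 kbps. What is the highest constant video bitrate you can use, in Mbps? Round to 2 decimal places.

Budget: 3.0 GiB = 25769.8 Mb.
Total bitrate budget: 25769.8 Mb / 2640 s = 9.761 Mbps.
Audio total: 320 + 256 = 576 kbps = 0.576 Mbps.
Video: 9.761 − 0.576 = 9.185 Mbps.

9.19 Mbps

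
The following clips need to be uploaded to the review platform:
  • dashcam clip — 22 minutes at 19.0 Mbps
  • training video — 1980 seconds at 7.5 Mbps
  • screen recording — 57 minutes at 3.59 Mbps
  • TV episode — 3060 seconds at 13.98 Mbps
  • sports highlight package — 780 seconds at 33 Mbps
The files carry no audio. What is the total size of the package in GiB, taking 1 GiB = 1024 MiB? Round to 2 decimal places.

dashcam clip: 19.000 Mbps × 1320 s = 25080.0 Mb
training video: 7.500 Mbps × 1980 s = 14850.0 Mb
screen recording: 3.590 Mbps × 3420 s = 12277.8 Mb
TV episode: 13.980 Mbps × 3060 s = 42778.8 Mb
sports highlight package: 33.000 Mbps × 780 s = 25740.0 Mb
Total: 120726.6 Mb = 15090.8 MB.
= 14.05 GiB.

14.05 GiB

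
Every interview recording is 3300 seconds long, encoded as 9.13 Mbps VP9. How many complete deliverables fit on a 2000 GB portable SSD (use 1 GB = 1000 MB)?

Per item: 9.130 Mbps × 3300 s = 30,129 Mb = 3,766 MB.
Capacity: 2000 GB = 16,000,000 Mb; 531.05 items → 531 complete.

531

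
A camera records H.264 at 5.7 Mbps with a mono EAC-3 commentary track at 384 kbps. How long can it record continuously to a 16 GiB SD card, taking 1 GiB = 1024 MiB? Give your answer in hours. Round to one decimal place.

Audio: 384 kbps = 0.384 Mbps.
Total bitrate: 5.7 + 0.384 = 6.084 Mbps.
Capacity: 16 GiB = 137,439 Mb.
Recording time: 137,439 / 6.084 = 22,590 s ≈ 6.28 hours.

6.3 hours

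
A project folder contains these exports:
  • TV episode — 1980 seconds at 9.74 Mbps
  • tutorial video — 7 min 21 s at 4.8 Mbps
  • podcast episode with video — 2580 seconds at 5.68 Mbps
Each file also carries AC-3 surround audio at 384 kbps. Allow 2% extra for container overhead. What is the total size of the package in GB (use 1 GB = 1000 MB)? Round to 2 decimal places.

Audio: 384 kbps = 0.384 Mbps.
TV episode: 10.124 Mbps × 1980 s × 1.02 = 20446.4 Mb
tutorial video: 5.184 Mbps × 441 s × 1.02 = 2331.9 Mb
podcast episode with video: 6.064 Mbps × 2580 s × 1.02 = 15958.0 Mb
Total: 38736.3 Mb = 4842.0 MB.
= 4.842 GB.

4.84 GB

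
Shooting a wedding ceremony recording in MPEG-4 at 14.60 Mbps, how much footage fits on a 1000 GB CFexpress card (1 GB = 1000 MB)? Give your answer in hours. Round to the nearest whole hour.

152 hours

Capacity: 1000 GB = 8,000,000 Mb.
Recording time: 8,000,000 / 14.600 = 547,945 s ≈ 152 hours.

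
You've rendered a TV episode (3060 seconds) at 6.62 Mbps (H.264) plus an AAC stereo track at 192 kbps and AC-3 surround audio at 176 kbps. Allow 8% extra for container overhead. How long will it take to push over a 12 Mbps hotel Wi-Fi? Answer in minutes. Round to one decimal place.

32.1 minutes

Audio total: 192 + 176 = 368 kbps = 0.368 Mbps.
Total bitrate: 6.988 Mbps.
File: 6.988 Mbps × 3060 s = 21383.3 Mb.
With 8% container overhead: ×1.08. → 23093.9 Mb.
At 12 Mbps: 23093.9 / 12 = 1924.5 s ≈ 32.1 minutes.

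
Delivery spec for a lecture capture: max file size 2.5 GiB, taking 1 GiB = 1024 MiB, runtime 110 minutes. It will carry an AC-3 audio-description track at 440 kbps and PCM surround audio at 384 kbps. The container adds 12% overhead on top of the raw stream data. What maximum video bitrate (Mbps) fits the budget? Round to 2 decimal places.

2.08 Mbps

Budget: 2.5 GiB = 21474.8 Mb.
Stream payload after overhead: 21474.8 / 1.12 = 19174.0 Mb.
110 min = 6600 s
Total bitrate budget: 19174.0 Mb / 6600 s = 2.905 Mbps.
Audio total: 440 + 384 = 824 kbps = 0.824 Mbps.
Video: 2.905 − 0.824 = 2.081 Mbps.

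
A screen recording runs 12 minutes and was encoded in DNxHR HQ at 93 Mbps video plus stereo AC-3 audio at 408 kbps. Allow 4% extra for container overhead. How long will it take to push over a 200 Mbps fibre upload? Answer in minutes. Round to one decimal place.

5.8 minutes

12 min = 720 s
Audio: 408 kbps = 0.408 Mbps.
Total bitrate: 93.408 Mbps.
File: 93.408 Mbps × 720 s = 67253.8 Mb.
With 4% container overhead: ×1.04. → 69943.9 Mb.
At 200 Mbps: 69943.9 / 200 = 349.7 s ≈ 5.83 minutes.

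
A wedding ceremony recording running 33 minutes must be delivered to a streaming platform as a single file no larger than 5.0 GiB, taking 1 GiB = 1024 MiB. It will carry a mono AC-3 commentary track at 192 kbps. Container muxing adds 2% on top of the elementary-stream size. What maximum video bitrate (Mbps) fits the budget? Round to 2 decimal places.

21.07 Mbps

Budget: 5.0 GiB = 42949.7 Mb.
Stream payload after overhead: 42949.7 / 1.02 = 42107.5 Mb.
33 min = 1980 s
Total bitrate budget: 42107.5 Mb / 1980 s = 21.266 Mbps.
Audio: 192 kbps = 0.192 Mbps.
Video: 21.266 − 0.192 = 21.074 Mbps.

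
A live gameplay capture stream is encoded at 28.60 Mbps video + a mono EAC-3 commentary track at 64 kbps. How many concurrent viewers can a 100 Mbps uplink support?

3

Audio: 64 kbps = 0.064 Mbps.
Per-viewer media rate: 28.664 Mbps.
100 Mbps = 100.0 Mbps; 100.0 / 28.664 = 3.49 → 3 viewers.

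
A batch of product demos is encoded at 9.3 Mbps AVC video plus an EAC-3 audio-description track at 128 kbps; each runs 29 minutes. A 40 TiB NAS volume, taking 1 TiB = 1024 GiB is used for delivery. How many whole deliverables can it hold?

29 min = 1740 s
Audio: 128 kbps = 0.128 Mbps.
Total bitrate: 9.428 Mbps.
Per item: 9.428 Mbps × 1740 s = 16,405 Mb = 2,051 MB.
Capacity: 40 TiB = 351,843,721 Mb; 21447.71 items → 21447 complete.

21447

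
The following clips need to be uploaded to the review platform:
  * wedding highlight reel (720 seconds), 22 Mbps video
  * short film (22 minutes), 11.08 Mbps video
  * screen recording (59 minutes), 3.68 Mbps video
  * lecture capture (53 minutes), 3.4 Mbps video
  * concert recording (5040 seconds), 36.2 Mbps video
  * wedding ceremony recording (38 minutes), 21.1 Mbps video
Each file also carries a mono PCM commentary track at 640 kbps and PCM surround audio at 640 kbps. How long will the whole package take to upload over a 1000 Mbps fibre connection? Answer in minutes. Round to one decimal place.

5.1 minutes

Audio total: 640 + 640 = 1280 kbps = 1.280 Mbps.
wedding highlight reel: 23.280 Mbps × 720 s = 16761.6 Mb
short film: 12.360 Mbps × 1320 s = 16315.2 Mb
screen recording: 4.960 Mbps × 3540 s = 17558.4 Mb
lecture capture: 4.680 Mbps × 3180 s = 14882.4 Mb
concert recording: 37.480 Mbps × 5040 s = 188899.2 Mb
wedding ceremony recording: 22.380 Mbps × 2280 s = 51026.4 Mb
Total: 305443.2 Mb = 38180.4 MB.
At 1000 Mbps: 305443.2 / 1000 = 305 s ≈ 5.09 minutes.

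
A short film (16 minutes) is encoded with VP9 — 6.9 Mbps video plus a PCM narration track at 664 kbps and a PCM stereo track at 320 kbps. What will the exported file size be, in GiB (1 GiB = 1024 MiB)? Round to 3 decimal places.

0.881 GiB

16 min = 960 s
Audio total: 664 + 320 = 984 kbps = 0.984 Mbps.
Total bitrate: 6.9 + 0.984 = 7.884 Mbps.
Stream data: 7.884 Mbps × 960 s = 7568.6 Mb.
7,569 Mb = 946,080,000 bytes ÷ 1,073,741,824 = 0.8811 GiB.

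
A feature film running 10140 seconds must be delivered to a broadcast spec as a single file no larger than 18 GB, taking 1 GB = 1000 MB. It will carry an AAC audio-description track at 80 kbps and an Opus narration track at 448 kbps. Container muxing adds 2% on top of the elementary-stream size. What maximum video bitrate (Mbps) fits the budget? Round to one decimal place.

13.4 Mbps

Budget: 18 GB = 144000.0 Mb.
Stream payload after overhead: 144000.0 / 1.02 = 141176.5 Mb.
Total bitrate budget: 141176.5 Mb / 10140 s = 13.923 Mbps.
Audio total: 80 + 448 = 528 kbps = 0.528 Mbps.
Video: 13.923 − 0.528 = 13.395 Mbps.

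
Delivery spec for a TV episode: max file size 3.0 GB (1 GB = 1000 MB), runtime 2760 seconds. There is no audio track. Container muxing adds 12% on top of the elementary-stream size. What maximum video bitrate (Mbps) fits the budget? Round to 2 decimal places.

Budget: 3.0 GB = 24000.0 Mb.
Stream payload after overhead: 24000.0 / 1.12 = 21428.6 Mb.
Total bitrate budget: 21428.6 Mb / 2760 s = 7.764 Mbps.

7.76 Mbps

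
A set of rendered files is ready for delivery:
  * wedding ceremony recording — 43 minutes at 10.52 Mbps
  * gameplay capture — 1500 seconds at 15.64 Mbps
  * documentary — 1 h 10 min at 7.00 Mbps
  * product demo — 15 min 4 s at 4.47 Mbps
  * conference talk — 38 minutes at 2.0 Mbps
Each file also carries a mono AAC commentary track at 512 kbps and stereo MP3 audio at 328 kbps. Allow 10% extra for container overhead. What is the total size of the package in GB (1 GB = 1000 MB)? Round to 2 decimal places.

Audio total: 512 + 328 = 840 kbps = 0.840 Mbps.
wedding ceremony recording: 11.360 Mbps × 2580 s × 1.10 = 32239.7 Mb
gameplay capture: 16.480 Mbps × 1500 s × 1.10 = 27192.0 Mb
documentary: 7.840 Mbps × 4200 s × 1.10 = 36220.8 Mb
product demo: 5.310 Mbps × 904 s × 1.10 = 5280.3 Mb
conference talk: 2.840 Mbps × 2280 s × 1.10 = 7122.7 Mb
Total: 108055.5 Mb = 13506.9 MB.
= 13.51 GB.

13.51 GB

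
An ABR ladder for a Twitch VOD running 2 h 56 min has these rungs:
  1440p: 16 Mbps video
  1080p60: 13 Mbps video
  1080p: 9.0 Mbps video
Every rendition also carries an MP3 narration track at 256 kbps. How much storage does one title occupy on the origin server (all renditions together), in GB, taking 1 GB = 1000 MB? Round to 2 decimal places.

2 h 56 min = 176 min = 10560 s
Audio: 256 kbps = 0.256 Mbps.
Sum of rendition bitrates: (16+0.256) + (13+0.256) + (9.0+0.256) = 38.768 Mbps.
× 10560 s = 409,390 Mb = 51,174 MB = 51.17 GB.

51.17 GB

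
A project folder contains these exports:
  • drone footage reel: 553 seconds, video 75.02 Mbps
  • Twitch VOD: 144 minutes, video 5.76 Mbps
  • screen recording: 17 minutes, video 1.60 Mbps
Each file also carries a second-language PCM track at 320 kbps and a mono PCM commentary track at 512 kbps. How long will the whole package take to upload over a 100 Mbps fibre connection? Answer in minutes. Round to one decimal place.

16.9 minutes

Audio total: 320 + 512 = 832 kbps = 0.832 Mbps.
drone footage reel: 75.852 Mbps × 553 s = 41946.2 Mb
Twitch VOD: 6.592 Mbps × 8640 s = 56954.9 Mb
screen recording: 2.432 Mbps × 1020 s = 2480.6 Mb
Total: 101381.7 Mb = 12672.7 MB.
At 100 Mbps: 101381.7 / 100 = 1014 s ≈ 16.9 minutes.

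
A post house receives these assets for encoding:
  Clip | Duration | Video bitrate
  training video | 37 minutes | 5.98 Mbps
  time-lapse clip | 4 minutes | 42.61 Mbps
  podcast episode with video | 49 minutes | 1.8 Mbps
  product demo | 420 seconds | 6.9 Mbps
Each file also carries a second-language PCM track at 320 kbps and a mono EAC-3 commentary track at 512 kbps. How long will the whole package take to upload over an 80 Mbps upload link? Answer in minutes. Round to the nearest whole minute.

Audio total: 320 + 512 = 832 kbps = 0.832 Mbps.
training video: 6.812 Mbps × 2220 s = 15122.6 Mb
time-lapse clip: 43.442 Mbps × 240 s = 10426.1 Mb
podcast episode with video: 2.632 Mbps × 2940 s = 7738.1 Mb
product demo: 7.732 Mbps × 420 s = 3247.4 Mb
Total: 36534.2 Mb = 4566.8 MB.
At 80 Mbps: 36534.2 / 80 = 457 s ≈ 7.61 minutes.

8 minutes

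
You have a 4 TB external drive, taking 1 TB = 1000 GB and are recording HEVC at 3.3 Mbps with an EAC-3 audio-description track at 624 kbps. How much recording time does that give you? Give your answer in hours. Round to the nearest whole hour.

2265 hours

Audio: 624 kbps = 0.624 Mbps.
Total bitrate: 3.3 + 0.624 = 3.924 Mbps.
Capacity: 4 TB = 32,000,000 Mb.
Recording time: 32,000,000 / 3.924 = 8,154,944 s ≈ 2,265 hours.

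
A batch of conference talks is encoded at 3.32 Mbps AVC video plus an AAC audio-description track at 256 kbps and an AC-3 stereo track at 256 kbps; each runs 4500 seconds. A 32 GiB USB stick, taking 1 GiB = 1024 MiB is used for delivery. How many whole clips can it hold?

Audio total: 256 + 256 = 512 kbps = 0.512 Mbps.
Total bitrate: 3.832 Mbps.
Per item: 3.832 Mbps × 4500 s = 17,244 Mb = 2,156 MB.
Capacity: 32 GiB = 274,878 Mb; 15.94 items → 15 complete.

15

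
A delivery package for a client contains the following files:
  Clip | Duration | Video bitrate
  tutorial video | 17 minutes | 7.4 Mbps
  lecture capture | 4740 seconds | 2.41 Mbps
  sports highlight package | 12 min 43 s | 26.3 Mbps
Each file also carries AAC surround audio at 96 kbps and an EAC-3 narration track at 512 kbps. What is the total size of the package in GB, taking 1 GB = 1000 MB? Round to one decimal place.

5.4 GB

Audio total: 96 + 512 = 608 kbps = 0.608 Mbps.
tutorial video: 8.008 Mbps × 1020 s = 8168.2 Mb
lecture capture: 3.018 Mbps × 4740 s = 14305.3 Mb
sports highlight package: 26.908 Mbps × 763 s = 20530.8 Mb
Total: 43004.3 Mb = 5375.5 MB.
= 5.376 GB.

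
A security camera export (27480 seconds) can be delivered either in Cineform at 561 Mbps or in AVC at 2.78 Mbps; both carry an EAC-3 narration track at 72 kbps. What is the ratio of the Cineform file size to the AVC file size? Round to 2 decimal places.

Audio: 72 kbps = 0.072 Mbps.
Cineform: 561.072 Mbps × 27480 s = 15418258.6 Mb = 1794.922 GiB.
AVC: 2.852 Mbps × 27480 s = 78373.0 Mb = 9.124 GiB.
Ratio: 1794.922 / 9.124 = 196.729.

196.73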